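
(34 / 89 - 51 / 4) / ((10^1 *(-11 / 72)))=8.10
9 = 9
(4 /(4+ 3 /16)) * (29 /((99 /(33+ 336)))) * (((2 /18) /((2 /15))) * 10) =1902400 /2211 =860.43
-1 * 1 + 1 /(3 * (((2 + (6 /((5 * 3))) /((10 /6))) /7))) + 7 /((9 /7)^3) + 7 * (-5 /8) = -758 /729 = -1.04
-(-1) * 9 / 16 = 9 / 16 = 0.56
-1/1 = -1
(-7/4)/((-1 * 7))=1/4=0.25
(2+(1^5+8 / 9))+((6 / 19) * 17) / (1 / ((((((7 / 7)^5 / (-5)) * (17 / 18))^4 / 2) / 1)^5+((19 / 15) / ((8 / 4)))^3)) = 5.25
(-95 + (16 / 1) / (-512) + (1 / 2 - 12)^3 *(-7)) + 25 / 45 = 3038875 / 288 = 10551.65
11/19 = 0.58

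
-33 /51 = -11 /17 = -0.65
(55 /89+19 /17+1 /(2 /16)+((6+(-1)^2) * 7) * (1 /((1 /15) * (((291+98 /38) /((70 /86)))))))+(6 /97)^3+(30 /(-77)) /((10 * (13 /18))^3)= 16490558021093625561471 /1400754050901709854350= 11.77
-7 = -7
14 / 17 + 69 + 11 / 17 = 1198 / 17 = 70.47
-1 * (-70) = 70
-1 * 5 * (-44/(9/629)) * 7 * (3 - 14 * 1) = -1183917.78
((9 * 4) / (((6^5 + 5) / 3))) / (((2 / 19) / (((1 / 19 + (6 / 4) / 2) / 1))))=0.11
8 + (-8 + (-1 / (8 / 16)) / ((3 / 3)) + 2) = 0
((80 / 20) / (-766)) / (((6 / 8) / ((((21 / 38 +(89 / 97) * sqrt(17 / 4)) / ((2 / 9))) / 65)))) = -534 * sqrt(17) / 2414815 - 126 / 473005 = -0.00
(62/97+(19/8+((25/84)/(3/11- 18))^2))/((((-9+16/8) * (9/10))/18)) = -15690566915/1821786876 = -8.61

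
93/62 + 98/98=5/2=2.50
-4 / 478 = -0.01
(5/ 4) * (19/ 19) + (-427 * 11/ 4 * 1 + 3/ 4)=-1172.25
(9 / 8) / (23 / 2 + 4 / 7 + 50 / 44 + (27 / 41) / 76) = 59983 / 704678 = 0.09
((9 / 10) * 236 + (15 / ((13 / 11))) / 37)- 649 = -1049198 / 2405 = -436.26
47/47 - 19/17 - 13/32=-0.52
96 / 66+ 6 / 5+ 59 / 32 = 4.50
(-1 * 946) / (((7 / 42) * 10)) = -2838 / 5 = -567.60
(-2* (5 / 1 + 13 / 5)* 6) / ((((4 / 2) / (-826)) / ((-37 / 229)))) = -6968136 / 1145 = -6085.71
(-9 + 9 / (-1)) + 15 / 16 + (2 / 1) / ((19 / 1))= -5155 / 304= -16.96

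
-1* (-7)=7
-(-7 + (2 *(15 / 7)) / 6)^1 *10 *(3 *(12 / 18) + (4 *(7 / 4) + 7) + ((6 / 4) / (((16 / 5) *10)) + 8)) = 84645 / 56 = 1511.52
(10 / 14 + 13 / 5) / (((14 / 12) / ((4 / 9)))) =928 / 735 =1.26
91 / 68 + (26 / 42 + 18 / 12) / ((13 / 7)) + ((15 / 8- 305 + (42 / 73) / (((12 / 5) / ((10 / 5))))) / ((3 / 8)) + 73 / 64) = -2488668553 / 3097536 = -803.43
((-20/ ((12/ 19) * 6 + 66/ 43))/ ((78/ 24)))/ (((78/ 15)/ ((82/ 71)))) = -267976/ 1043913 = -0.26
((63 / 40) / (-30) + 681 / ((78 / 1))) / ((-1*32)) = -0.27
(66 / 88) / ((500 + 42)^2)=3 / 1175056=0.00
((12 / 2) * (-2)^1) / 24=-1 / 2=-0.50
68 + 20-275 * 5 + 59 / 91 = -117058 / 91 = -1286.35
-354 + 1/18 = -6371/18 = -353.94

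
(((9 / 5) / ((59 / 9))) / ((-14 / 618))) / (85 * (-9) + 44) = 243 / 14455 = 0.02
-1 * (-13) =13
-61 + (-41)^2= 1620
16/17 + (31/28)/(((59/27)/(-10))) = -57929/14042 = -4.13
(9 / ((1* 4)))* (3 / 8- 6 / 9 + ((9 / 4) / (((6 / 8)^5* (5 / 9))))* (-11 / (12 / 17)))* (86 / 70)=-4121507 / 5600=-735.98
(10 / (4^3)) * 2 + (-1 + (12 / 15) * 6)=329 / 80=4.11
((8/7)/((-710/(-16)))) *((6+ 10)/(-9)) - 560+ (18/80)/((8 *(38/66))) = -15229587103/27195840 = -560.00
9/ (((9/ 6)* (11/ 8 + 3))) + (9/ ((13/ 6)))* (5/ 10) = 1569/ 455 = 3.45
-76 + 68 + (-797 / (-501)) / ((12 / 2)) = -23251 / 3006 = -7.73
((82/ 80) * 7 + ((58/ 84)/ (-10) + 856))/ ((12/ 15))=725009/ 672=1078.88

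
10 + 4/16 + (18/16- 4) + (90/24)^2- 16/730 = 125067/5840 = 21.42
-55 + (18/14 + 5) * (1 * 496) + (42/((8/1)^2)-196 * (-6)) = 949619/224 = 4239.37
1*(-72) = -72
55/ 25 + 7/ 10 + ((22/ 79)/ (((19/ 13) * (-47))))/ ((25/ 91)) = 10177263/ 3527350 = 2.89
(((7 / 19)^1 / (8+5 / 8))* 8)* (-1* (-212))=94976 / 1311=72.45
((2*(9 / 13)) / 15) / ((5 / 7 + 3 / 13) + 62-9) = 42 / 24545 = 0.00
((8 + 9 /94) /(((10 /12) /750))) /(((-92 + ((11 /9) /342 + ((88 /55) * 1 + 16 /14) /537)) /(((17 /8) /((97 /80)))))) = -66036927915000 /475726347883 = -138.81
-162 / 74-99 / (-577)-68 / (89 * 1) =-5285318 / 1900061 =-2.78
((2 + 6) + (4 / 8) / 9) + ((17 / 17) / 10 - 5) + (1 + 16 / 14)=1669 / 315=5.30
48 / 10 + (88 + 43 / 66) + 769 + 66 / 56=3989971 / 4620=863.63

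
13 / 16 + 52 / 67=1703 / 1072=1.59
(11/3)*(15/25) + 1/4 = 49/20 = 2.45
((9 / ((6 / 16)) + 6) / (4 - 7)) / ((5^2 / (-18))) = 36 / 5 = 7.20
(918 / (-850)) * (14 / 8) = -189 / 100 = -1.89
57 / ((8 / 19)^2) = 20577 / 64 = 321.52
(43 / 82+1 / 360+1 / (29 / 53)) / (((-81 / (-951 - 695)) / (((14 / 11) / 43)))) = 5806678969 / 4099874130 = 1.42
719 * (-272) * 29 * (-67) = 379988624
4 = 4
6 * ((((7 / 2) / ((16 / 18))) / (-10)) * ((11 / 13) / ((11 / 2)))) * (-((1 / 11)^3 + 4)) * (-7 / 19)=-1408995 / 2630056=-0.54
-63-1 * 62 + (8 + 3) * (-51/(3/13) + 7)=-2479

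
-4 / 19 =-0.21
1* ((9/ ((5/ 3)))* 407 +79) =11384/ 5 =2276.80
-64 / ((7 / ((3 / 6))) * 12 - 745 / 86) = -5504 / 13703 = -0.40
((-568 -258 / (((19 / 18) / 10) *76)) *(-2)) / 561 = 433316 / 202521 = 2.14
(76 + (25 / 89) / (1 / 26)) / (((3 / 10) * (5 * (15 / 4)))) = 59312 / 4005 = 14.81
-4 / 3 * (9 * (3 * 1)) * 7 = -252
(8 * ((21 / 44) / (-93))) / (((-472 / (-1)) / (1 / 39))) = -7 / 3138564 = -0.00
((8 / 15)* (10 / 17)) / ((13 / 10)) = 160 / 663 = 0.24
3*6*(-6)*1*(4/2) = -216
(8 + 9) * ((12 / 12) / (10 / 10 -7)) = -17 / 6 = -2.83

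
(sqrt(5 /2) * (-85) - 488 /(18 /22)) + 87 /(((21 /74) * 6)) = -34357 /63 - 85 * sqrt(10) /2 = -679.75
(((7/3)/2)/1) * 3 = 7/2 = 3.50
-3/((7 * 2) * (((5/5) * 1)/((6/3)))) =-3/7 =-0.43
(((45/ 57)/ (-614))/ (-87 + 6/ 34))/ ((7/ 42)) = 85/ 956612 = 0.00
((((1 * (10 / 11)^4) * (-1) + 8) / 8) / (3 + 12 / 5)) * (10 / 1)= 669550 / 395307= 1.69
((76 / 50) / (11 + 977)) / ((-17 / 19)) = -19 / 11050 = -0.00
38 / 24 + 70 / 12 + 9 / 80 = 1807 / 240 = 7.53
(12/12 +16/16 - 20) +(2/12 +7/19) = -1991/114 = -17.46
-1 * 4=-4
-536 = -536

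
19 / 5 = 3.80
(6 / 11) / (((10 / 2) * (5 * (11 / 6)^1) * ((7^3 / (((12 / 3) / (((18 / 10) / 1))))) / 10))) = 32 / 41503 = 0.00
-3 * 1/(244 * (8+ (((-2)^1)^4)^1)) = -1/1952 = -0.00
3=3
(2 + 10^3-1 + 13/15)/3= 15028/45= 333.96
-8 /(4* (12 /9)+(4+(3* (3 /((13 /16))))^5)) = -2227758 /46440622219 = -0.00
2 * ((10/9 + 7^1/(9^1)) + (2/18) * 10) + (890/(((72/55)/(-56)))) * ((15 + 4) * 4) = -26041346/9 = -2893482.89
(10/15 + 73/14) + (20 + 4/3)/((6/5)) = 2981/126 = 23.66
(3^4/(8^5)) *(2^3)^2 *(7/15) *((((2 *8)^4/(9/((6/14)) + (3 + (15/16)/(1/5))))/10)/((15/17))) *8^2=458752/375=1223.34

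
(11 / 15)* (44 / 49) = 484 / 735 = 0.66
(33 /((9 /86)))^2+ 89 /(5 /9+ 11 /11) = 12536033 /126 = 99492.33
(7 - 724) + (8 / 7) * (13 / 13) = -5011 / 7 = -715.86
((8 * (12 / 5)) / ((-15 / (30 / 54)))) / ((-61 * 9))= 32 / 24705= 0.00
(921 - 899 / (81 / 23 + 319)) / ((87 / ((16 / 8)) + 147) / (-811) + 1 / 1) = 1200.11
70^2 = 4900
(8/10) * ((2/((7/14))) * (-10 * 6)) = -192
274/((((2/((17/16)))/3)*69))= 6.33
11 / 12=0.92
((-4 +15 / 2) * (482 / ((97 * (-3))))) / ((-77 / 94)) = 22654 / 3201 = 7.08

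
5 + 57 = 62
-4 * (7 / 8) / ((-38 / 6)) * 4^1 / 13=42 / 247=0.17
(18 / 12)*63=189 / 2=94.50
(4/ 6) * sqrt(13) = 2 * sqrt(13)/ 3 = 2.40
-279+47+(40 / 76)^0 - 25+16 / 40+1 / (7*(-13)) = -116303 / 455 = -255.61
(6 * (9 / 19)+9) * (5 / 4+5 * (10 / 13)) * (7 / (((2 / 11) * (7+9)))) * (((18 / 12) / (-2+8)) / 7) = 655875 / 126464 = 5.19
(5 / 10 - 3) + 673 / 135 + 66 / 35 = 8261 / 1890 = 4.37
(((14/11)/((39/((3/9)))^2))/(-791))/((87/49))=-98/1480342149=-0.00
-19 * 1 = -19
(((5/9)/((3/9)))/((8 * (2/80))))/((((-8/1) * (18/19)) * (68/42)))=-3325/4896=-0.68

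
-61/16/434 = -61/6944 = -0.01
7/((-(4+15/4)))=-28/31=-0.90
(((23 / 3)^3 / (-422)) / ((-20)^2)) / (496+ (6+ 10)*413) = -12167 / 32377190400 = -0.00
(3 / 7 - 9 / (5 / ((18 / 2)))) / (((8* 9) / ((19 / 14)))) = -437 / 1470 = -0.30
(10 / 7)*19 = 190 / 7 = 27.14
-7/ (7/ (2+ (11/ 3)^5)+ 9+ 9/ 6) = -323074/ 485097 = -0.67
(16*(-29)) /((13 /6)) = -214.15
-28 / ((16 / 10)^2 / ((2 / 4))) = -5.47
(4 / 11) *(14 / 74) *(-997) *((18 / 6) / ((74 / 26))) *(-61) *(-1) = -66412164 / 15059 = -4410.13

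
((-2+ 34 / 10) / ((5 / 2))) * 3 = 42 / 25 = 1.68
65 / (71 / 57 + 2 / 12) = 7410 / 161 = 46.02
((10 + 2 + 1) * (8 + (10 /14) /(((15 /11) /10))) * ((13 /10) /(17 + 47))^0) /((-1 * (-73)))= 3614 /1533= 2.36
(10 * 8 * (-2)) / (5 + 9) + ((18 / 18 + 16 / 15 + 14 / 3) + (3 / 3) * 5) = 32 / 105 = 0.30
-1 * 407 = -407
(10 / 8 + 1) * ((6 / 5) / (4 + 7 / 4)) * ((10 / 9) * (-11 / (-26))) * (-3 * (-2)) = 396 / 299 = 1.32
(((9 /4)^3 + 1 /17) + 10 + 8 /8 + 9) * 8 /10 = 34217 /1360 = 25.16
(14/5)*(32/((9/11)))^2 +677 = 2008841/405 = 4960.10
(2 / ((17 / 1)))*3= 6 / 17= 0.35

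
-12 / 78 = -2 / 13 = -0.15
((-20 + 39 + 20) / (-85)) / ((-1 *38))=39 / 3230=0.01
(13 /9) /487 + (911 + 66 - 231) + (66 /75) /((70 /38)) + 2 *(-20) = 706.48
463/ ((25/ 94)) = 43522/ 25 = 1740.88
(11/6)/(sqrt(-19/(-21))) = 11* sqrt(399)/114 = 1.93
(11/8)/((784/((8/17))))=0.00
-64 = -64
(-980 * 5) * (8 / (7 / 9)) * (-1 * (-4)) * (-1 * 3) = 604800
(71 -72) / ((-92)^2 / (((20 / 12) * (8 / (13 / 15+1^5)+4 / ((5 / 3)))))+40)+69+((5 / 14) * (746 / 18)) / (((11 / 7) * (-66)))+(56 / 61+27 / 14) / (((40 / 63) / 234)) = 34738553384833 / 31072829040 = 1117.97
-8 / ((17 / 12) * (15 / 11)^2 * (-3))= 3872 / 3825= 1.01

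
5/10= 1/2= 0.50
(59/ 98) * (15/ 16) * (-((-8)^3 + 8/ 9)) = 169625/ 588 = 288.48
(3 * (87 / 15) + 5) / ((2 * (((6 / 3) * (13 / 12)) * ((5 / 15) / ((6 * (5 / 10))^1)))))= 3024 / 65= 46.52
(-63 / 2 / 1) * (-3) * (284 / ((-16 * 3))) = -559.12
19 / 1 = 19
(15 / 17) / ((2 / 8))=60 / 17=3.53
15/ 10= 3/ 2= 1.50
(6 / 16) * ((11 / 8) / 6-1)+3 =347 / 128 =2.71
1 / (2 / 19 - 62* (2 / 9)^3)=-1.74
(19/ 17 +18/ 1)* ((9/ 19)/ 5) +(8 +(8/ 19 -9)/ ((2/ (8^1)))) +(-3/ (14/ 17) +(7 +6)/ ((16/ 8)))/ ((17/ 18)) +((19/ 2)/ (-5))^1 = -528609/ 22610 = -23.38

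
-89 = -89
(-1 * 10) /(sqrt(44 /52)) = -10 * sqrt(143) /11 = -10.87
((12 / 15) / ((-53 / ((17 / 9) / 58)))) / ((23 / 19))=-646 / 1590795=-0.00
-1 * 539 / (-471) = 539 / 471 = 1.14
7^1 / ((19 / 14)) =98 / 19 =5.16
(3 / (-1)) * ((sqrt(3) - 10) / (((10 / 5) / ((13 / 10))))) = 39 / 2 - 39 * sqrt(3) / 20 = 16.12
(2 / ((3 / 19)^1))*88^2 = 294272 / 3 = 98090.67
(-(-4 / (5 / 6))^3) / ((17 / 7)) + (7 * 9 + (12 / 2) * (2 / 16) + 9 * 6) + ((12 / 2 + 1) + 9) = 1523947 / 8500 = 179.29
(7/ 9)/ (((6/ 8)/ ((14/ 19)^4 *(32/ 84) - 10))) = -108240328/ 10556001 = -10.25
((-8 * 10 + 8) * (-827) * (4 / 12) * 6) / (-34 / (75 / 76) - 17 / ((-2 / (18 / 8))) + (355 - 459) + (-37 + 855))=71452800 / 419203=170.45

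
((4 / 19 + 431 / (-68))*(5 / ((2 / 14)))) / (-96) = 92365 / 41344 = 2.23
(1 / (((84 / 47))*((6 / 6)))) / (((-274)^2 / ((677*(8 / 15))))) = 0.00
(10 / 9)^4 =10000 / 6561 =1.52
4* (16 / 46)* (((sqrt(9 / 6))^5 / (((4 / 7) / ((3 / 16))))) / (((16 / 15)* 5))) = 567* sqrt(6) / 5888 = 0.24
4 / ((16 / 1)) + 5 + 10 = 61 / 4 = 15.25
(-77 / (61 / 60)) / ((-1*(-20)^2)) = 231 / 1220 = 0.19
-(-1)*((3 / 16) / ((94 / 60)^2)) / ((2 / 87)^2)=5109075 / 35344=144.55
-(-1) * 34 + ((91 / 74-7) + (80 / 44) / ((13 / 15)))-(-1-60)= 966429 / 10582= 91.33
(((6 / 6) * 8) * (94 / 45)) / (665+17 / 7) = 329 / 13140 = 0.03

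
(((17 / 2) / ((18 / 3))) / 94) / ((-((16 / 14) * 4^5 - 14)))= -119 / 9130032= -0.00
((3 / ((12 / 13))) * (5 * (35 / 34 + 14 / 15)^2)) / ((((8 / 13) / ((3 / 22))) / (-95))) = -292493201 / 221952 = -1317.82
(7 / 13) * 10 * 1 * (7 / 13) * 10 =4900 / 169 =28.99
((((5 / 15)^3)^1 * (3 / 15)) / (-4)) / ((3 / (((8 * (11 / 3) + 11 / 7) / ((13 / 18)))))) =-649 / 24570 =-0.03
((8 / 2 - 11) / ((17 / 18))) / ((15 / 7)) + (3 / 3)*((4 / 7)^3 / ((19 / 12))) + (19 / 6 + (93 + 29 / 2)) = 178357586 / 1661835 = 107.33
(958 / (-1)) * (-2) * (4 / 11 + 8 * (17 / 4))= 724248 / 11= 65840.73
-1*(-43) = 43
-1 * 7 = -7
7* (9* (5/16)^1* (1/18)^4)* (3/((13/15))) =175/269568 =0.00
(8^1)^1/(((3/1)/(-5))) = -40/3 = -13.33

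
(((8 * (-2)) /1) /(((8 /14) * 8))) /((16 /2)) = -7 /16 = -0.44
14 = 14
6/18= 1/3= 0.33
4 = 4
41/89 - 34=-2985/89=-33.54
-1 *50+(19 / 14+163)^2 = 5284801 / 196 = 26963.27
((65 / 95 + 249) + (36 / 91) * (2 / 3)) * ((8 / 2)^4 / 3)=110632960 / 5187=21328.89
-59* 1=-59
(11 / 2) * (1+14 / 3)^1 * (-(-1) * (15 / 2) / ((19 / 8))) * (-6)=-11220 / 19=-590.53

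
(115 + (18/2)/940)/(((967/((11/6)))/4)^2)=13081189/1977713235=0.01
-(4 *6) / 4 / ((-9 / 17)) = 34 / 3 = 11.33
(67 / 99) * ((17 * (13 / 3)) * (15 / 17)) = 4355 / 99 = 43.99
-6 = -6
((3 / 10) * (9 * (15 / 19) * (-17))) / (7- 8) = 1377 / 38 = 36.24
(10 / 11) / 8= 5 / 44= 0.11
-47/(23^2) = -0.09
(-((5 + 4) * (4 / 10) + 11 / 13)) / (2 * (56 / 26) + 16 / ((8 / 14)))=-289 / 2100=-0.14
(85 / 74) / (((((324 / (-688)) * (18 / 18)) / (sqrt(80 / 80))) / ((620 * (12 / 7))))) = -2592.42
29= 29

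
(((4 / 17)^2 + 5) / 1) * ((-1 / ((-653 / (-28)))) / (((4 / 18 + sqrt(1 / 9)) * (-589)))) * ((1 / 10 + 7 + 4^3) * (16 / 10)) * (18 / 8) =2355932628 / 13894289125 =0.17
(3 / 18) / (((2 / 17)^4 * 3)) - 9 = 80929 / 288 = 281.00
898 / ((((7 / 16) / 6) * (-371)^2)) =86208 / 963487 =0.09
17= 17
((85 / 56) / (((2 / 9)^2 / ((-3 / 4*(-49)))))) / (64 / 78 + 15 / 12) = 331695 / 608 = 545.55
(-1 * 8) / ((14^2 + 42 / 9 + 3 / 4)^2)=-1152 / 5841889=-0.00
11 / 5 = 2.20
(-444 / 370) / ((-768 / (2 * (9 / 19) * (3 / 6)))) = 0.00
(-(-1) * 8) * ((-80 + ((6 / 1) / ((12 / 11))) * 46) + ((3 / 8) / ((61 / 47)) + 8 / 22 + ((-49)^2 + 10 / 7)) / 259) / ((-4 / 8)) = -2916.45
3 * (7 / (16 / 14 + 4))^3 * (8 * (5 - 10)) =-588245 / 1944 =-302.60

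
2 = 2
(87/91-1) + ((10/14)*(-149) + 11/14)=-19235/182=-105.69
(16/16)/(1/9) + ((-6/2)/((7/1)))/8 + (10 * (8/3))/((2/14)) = 32863/168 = 195.61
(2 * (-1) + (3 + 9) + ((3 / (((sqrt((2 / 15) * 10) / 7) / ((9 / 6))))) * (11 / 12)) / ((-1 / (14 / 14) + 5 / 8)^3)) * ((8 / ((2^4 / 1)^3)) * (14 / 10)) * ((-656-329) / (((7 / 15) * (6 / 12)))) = -14775 / 128 + 75845 * sqrt(3) / 24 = 5358.21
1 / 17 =0.06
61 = 61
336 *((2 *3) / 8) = 252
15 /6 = 5 /2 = 2.50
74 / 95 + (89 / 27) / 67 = 142321 / 171855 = 0.83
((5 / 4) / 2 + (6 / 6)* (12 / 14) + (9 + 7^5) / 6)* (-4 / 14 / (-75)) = 471097 / 44100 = 10.68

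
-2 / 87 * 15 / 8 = -5 / 116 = -0.04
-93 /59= -1.58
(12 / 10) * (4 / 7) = 24 / 35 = 0.69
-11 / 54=-0.20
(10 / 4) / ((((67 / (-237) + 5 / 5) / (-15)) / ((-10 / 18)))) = 1975 / 68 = 29.04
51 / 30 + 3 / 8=2.08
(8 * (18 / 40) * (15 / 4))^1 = 27 / 2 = 13.50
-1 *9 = -9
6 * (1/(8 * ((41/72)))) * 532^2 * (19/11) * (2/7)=82966464/451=183961.12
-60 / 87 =-20 / 29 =-0.69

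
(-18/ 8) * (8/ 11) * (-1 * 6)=108/ 11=9.82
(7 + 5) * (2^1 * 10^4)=240000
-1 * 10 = -10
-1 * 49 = -49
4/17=0.24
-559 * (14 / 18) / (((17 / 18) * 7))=-1118 / 17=-65.76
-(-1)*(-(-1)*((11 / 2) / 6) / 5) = 11 / 60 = 0.18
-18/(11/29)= -522/11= -47.45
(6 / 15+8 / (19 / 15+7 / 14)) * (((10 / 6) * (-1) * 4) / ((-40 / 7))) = 4571 / 795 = 5.75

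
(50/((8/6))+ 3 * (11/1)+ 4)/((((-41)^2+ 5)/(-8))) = -298/843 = -0.35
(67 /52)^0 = 1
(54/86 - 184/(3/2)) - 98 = -28385/129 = -220.04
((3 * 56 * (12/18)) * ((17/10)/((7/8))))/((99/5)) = 1088/99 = 10.99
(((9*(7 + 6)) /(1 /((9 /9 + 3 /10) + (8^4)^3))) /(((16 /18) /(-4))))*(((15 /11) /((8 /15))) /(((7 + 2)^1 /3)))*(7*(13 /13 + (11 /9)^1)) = -42210938585886525 /88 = -479669756657801.42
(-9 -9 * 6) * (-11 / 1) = 693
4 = 4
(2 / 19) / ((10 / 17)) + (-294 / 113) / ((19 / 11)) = -14249 / 10735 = -1.33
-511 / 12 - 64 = -1279 / 12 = -106.58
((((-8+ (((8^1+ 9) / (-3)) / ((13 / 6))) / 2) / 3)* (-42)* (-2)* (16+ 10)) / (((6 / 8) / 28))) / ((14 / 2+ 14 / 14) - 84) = 189728 / 57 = 3328.56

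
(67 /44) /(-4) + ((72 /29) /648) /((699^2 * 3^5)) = -0.38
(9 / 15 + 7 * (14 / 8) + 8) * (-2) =-417 / 10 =-41.70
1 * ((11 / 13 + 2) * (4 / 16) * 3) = 111 / 52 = 2.13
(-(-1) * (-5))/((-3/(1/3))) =5/9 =0.56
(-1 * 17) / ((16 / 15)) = -255 / 16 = -15.94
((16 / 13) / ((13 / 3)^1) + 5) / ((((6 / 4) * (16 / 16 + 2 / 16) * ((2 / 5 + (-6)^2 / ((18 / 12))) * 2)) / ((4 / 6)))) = 35720 / 835029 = 0.04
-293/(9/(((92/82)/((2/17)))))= -114563/369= -310.47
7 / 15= 0.47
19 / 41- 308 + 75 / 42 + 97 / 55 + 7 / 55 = -9592859 / 31570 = -303.86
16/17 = 0.94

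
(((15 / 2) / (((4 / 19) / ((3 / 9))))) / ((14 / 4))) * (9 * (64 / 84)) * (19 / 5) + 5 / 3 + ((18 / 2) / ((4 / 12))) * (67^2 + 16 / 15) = 89171578 / 735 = 121321.87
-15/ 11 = -1.36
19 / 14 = 1.36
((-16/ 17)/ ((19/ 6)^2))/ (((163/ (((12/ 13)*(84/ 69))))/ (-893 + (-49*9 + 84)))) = 241920000/ 299098969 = 0.81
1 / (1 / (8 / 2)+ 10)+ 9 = 373 / 41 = 9.10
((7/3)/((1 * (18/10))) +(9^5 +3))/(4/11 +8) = 17538829/2484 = 7060.72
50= 50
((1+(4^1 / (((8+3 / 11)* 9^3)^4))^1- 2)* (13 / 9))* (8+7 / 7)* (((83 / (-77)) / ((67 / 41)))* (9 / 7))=65907923911419116282831 / 5977965285062917695549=11.03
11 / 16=0.69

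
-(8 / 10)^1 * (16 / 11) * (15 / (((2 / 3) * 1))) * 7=-2016 / 11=-183.27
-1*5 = -5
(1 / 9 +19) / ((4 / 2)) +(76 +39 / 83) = 64261 / 747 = 86.03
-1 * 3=-3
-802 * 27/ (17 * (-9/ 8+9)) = -19248/ 119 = -161.75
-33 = -33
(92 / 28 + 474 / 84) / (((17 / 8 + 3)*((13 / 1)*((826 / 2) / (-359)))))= -179500 / 1540903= -0.12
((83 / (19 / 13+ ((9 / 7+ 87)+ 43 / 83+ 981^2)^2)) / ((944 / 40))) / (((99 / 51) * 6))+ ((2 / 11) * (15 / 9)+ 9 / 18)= 76265992311306534745049 / 94972745142343169288748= 0.80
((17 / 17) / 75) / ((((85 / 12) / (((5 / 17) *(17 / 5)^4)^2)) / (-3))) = -17038284 / 1953125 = -8.72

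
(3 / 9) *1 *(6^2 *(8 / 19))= 96 / 19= 5.05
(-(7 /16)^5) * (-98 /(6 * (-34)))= -0.01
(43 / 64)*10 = 215 / 32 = 6.72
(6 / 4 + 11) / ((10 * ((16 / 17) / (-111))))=-9435 / 64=-147.42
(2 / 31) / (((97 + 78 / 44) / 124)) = 176 / 2173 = 0.08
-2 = -2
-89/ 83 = -1.07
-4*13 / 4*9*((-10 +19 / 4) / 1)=2457 / 4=614.25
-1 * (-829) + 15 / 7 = 5818 / 7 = 831.14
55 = 55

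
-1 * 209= -209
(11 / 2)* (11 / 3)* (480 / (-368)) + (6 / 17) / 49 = -503827 / 19159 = -26.30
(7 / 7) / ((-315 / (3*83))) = -83 / 105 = -0.79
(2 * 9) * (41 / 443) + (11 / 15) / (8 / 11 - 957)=116391727 / 69898755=1.67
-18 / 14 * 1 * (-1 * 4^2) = 144 / 7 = 20.57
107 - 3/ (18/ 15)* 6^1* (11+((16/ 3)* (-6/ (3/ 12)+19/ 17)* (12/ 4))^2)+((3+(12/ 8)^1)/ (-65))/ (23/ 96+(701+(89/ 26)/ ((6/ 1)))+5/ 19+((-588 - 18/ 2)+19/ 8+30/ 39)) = -276130778471246/ 137331355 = -2010689.97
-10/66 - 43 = -1424/33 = -43.15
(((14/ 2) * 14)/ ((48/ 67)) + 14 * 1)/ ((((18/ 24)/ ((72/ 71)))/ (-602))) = -122740.17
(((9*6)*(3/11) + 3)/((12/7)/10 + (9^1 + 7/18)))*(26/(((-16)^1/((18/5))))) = -1437345/132506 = -10.85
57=57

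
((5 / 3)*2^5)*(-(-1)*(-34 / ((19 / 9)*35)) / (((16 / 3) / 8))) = -4896 / 133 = -36.81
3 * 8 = 24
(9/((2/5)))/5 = 9/2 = 4.50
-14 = -14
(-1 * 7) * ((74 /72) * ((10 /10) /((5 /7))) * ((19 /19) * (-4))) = 1813 /45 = 40.29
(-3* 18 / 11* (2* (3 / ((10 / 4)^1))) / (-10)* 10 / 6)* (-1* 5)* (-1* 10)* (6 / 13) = 6480 / 143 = 45.31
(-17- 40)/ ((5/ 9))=-102.60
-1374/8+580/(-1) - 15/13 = -39151/52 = -752.90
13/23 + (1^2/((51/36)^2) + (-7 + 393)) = 2572811/6647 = 387.06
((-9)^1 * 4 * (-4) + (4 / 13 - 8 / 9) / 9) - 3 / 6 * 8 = 147352 / 1053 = 139.94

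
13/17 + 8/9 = 253/153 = 1.65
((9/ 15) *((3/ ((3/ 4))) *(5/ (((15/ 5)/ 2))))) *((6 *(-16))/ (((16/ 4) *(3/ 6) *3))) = -128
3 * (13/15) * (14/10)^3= 4459/625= 7.13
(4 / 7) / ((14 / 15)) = 30 / 49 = 0.61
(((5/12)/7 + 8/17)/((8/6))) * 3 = 1.19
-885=-885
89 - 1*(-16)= 105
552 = 552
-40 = -40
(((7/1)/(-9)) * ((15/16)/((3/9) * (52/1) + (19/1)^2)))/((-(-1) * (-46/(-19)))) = -133/167072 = -0.00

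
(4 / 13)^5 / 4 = 256 / 371293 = 0.00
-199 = -199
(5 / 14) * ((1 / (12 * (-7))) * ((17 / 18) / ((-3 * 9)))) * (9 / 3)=85 / 190512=0.00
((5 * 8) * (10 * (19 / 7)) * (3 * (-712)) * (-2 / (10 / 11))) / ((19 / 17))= 31954560 / 7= 4564937.14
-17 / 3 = -5.67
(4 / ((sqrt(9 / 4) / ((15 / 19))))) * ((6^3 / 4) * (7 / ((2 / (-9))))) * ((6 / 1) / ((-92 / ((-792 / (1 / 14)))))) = -1131641280 / 437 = -2589568.15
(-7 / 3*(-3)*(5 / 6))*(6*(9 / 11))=315 / 11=28.64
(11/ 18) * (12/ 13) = 22/ 39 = 0.56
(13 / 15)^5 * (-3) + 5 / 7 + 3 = 3982199 / 1771875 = 2.25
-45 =-45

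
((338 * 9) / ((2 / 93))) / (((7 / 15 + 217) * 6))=707265 / 6524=108.41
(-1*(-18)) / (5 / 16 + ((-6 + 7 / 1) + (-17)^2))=288 / 4645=0.06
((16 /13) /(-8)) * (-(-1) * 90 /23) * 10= -6.02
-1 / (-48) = 1 / 48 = 0.02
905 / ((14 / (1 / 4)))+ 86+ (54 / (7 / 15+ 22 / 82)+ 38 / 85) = 94710569 / 537880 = 176.08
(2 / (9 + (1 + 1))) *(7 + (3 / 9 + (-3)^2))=98 / 33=2.97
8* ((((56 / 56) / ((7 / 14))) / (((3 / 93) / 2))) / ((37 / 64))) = 63488 / 37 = 1715.89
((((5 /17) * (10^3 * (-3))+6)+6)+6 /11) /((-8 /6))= 243981 /374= 652.36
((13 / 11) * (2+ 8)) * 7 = 910 / 11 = 82.73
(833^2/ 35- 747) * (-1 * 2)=-38156.80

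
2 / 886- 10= -4429 / 443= -10.00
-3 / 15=-1 / 5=-0.20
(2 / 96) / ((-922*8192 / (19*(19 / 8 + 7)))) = -475 / 966787072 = -0.00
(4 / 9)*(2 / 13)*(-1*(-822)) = 2192 / 39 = 56.21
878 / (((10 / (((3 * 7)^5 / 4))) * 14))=256131477 / 40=6403286.92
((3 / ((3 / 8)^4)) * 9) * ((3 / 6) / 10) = 1024 / 15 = 68.27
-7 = -7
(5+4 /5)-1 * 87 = -406 /5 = -81.20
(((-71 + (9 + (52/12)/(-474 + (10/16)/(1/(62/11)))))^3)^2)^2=10637152481939026335847377880214199915133250014674868215665868604549404510785536/3291174890294810834737154116955031929557988002159540415841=3232022860075415493516.66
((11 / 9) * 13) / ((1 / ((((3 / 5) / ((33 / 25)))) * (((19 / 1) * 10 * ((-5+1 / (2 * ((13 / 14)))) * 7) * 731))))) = -281946700 / 9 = -31327411.11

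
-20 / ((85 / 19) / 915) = -69540 / 17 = -4090.59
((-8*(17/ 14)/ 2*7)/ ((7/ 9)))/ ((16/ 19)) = -2907/ 56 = -51.91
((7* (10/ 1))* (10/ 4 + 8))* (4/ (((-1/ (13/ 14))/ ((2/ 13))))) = -420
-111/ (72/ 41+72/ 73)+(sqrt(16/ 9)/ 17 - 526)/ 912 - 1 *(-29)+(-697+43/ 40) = -54882391/ 77520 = -707.98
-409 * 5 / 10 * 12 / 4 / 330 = -409 / 220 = -1.86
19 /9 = 2.11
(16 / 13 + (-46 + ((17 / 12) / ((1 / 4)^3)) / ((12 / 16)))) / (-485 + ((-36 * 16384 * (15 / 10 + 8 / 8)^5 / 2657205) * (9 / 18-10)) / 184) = -0.16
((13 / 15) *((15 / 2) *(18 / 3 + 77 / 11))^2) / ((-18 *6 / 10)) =-54925 / 72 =-762.85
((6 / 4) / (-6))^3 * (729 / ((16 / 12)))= -2187 / 256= -8.54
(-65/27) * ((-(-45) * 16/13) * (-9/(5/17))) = 4080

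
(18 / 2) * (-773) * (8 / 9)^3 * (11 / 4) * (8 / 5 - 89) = 1174379.77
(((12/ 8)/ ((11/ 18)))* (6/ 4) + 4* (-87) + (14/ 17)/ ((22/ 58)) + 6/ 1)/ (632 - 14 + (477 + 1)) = -11429/ 37264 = -0.31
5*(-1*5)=-25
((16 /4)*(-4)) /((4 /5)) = -20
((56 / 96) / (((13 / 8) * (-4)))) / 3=-0.03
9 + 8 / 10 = 9.80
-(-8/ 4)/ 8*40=10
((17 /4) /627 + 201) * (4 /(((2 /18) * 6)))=504125 /418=1206.04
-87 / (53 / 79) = -6873 / 53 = -129.68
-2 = -2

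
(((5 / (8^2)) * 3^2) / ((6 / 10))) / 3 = 25 / 64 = 0.39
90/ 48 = 15/ 8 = 1.88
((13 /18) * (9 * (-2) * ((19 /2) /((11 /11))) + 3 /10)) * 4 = -493.13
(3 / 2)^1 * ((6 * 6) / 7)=54 / 7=7.71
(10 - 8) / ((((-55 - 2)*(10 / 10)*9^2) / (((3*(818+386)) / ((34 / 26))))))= -31304 / 26163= -1.20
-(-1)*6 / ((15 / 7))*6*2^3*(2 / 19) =1344 / 95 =14.15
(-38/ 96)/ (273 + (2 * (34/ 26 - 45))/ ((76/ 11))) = -4693/ 3086736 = -0.00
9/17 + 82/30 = 832/255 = 3.26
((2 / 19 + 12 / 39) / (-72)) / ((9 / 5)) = -85 / 26676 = -0.00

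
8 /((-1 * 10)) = -0.80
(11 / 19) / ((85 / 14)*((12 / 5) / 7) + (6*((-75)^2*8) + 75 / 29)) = 15631 / 7289856027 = 0.00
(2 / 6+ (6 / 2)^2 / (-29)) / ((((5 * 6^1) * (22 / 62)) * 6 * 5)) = 31 / 430650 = 0.00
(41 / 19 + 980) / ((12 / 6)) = 18661 / 38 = 491.08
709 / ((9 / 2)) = 1418 / 9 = 157.56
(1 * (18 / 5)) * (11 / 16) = 99 / 40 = 2.48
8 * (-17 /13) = -136 /13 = -10.46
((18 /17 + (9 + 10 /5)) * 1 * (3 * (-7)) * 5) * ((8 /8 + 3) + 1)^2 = -538125 /17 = -31654.41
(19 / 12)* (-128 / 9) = -608 / 27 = -22.52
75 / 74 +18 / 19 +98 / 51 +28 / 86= 12974869 / 3083358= 4.21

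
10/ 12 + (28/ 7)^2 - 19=-13/ 6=-2.17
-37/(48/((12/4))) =-37/16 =-2.31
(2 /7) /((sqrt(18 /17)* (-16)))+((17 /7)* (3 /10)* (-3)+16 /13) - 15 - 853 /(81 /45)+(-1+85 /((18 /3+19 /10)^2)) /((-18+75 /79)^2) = -489.86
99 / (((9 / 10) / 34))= 3740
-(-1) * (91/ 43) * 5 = 455/ 43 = 10.58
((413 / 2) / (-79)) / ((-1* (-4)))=-413 / 632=-0.65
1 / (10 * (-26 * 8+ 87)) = -1 / 1210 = -0.00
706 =706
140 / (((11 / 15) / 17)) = 35700 / 11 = 3245.45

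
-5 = -5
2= 2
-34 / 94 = -17 / 47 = -0.36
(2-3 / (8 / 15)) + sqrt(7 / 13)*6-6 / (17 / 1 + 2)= -599 / 152 + 6*sqrt(91) / 13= 0.46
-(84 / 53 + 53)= -2893 / 53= -54.58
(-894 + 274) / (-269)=620 / 269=2.30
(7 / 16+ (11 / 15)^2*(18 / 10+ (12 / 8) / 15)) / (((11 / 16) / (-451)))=-1076947 / 1125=-957.29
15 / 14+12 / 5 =243 / 70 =3.47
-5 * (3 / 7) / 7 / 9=-5 / 147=-0.03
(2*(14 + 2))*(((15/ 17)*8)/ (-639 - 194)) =-0.27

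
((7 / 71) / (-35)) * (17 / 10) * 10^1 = -0.05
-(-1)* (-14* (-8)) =112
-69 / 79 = -0.87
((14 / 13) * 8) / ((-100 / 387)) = -33.34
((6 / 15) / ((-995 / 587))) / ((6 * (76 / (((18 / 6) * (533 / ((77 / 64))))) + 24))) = -5005936 / 3062008025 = -0.00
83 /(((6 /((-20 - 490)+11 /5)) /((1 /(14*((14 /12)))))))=-210737 /490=-430.08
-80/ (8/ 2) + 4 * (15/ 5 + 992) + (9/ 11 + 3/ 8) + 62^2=686857/ 88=7805.19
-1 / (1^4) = -1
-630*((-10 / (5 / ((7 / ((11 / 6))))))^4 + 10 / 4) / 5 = -6277791051 / 14641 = -428781.58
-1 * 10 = -10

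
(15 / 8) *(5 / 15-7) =-25 / 2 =-12.50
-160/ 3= -53.33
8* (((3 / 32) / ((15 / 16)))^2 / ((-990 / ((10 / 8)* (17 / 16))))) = -0.00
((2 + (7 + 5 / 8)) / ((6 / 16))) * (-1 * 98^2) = -739508 / 3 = -246502.67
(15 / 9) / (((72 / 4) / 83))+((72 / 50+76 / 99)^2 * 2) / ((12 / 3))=124008421 / 12251250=10.12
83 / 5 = 16.60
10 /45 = 2 /9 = 0.22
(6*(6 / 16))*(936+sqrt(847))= 99*sqrt(7) / 4+2106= 2171.48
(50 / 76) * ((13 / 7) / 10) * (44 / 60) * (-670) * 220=-13206.89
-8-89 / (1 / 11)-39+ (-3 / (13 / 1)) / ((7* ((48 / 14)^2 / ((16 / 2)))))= -320119 / 312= -1026.02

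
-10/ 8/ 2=-5/ 8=-0.62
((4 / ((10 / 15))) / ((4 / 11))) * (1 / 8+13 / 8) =231 / 8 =28.88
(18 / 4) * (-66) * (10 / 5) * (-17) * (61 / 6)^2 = 2087481 / 2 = 1043740.50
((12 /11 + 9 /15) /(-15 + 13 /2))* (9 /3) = -558 /935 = -0.60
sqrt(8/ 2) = 2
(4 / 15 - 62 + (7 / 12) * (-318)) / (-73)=7417 / 2190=3.39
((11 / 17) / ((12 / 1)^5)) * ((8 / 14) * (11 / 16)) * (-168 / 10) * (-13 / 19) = 1573 / 133954560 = 0.00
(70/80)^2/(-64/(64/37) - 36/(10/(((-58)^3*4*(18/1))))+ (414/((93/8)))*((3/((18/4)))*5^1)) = 7595/501685272128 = 0.00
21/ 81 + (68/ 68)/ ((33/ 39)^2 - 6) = 1688/ 24111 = 0.07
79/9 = 8.78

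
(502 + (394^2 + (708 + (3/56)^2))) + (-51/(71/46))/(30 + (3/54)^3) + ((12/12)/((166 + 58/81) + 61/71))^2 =5022493732462262515488833/32103914440155880000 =156444.90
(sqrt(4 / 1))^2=4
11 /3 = 3.67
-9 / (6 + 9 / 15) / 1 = -15 / 11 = -1.36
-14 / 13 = -1.08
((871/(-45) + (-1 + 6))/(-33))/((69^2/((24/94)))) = 2584/110764665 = 0.00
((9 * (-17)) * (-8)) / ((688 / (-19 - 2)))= -3213 / 86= -37.36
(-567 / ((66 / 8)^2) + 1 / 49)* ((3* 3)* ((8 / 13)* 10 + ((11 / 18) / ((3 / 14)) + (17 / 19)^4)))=-21741348657592 / 30134255151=-721.48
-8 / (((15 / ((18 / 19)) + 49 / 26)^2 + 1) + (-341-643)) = 6084 / 508831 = 0.01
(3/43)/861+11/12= 135763/148092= 0.92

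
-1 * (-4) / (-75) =-4 / 75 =-0.05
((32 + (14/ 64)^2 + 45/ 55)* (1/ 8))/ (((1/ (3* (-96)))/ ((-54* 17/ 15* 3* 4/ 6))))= 509769531/ 3520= 144820.89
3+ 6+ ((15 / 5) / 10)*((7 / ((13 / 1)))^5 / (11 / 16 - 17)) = 1453477639 / 161512455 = 9.00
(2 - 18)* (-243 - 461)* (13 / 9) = 146432 / 9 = 16270.22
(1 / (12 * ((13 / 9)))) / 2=0.03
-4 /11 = -0.36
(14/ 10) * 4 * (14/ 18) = 196/ 45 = 4.36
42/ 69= 14/ 23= 0.61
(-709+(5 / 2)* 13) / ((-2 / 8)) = 2706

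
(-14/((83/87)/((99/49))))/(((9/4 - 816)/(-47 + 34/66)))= -1067664/630385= -1.69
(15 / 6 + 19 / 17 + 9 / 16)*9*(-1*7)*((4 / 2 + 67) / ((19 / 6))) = -14827617 / 2584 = -5738.24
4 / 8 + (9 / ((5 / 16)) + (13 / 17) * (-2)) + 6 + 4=6421 / 170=37.77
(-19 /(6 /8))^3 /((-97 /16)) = 7023616 /2619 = 2681.79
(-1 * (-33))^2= 1089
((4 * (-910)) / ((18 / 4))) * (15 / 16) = -2275 / 3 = -758.33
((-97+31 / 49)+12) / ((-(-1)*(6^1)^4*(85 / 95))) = -13091 / 179928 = -0.07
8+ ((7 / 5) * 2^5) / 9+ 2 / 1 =674 / 45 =14.98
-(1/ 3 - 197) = 590/ 3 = 196.67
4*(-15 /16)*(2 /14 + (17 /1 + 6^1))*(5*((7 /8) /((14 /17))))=-103275 /224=-461.05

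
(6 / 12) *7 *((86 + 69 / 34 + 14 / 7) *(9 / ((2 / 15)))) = 2892645 / 136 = 21269.45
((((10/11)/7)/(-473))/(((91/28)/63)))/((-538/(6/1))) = 1080/18194891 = 0.00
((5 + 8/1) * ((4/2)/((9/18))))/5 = 52/5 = 10.40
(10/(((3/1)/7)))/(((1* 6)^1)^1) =35/9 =3.89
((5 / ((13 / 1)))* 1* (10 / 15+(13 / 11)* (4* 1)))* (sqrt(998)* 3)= 196.62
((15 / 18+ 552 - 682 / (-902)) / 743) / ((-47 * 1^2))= -136183 / 8590566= -0.02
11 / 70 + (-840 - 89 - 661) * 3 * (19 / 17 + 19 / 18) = -12335563 / 1190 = -10366.02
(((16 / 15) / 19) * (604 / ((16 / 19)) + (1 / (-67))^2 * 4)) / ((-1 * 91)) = -566108 / 1279365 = -0.44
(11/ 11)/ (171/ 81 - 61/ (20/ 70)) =-18/ 3805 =-0.00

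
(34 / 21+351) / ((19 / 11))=81455 / 399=204.15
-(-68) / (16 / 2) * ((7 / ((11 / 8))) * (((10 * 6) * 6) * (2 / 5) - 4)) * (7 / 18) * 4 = 932960 / 99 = 9423.84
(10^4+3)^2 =100060009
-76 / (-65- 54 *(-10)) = -4 / 25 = -0.16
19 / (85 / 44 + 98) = 836 / 4397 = 0.19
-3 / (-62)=3 / 62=0.05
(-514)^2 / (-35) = -264196 / 35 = -7548.46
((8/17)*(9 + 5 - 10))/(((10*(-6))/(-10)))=16/51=0.31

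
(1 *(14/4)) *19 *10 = 665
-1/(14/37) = -37/14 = -2.64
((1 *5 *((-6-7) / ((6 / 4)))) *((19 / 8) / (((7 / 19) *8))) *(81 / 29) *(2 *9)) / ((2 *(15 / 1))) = -380133 / 6496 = -58.52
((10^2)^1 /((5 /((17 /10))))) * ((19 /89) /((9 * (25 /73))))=47158 /20025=2.35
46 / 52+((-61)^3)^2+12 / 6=1339529733461 / 26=51520374363.88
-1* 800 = -800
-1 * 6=-6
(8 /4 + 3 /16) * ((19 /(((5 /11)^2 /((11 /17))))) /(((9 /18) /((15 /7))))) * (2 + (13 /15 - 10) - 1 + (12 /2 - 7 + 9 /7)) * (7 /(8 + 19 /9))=-23442903 /7735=-3030.76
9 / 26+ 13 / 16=241 / 208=1.16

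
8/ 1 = 8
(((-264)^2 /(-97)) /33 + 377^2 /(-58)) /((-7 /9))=3178.64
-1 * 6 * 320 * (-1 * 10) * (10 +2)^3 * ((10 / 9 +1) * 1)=70041600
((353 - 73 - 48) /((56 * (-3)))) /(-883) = 29 /18543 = 0.00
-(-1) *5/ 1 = 5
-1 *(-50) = 50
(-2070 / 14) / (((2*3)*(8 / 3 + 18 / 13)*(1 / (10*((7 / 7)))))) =-67275 / 1106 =-60.83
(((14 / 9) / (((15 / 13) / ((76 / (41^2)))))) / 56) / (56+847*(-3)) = -0.00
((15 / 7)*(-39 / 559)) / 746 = -45 / 224546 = -0.00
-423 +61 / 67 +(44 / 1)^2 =101432 / 67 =1513.91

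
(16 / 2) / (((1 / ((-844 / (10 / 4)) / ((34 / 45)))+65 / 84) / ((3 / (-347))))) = -638064 / 7118011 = -0.09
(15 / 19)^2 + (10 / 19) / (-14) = 1480 / 2527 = 0.59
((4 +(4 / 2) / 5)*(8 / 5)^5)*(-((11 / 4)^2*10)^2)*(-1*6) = 989497344 / 625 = 1583195.75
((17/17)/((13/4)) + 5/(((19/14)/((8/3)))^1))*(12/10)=15016/1235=12.16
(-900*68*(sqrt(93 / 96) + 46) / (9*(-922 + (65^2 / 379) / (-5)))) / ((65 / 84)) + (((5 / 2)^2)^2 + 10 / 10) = 1804040*sqrt(62) / 1517893 + 11595156933 / 24286288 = 486.79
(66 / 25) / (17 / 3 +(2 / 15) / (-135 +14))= 23958 / 51415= 0.47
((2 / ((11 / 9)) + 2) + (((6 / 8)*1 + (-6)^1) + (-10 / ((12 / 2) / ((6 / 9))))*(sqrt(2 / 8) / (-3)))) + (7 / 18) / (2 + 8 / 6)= -1948 / 1485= -1.31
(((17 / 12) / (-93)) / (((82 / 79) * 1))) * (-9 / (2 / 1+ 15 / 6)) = 1343 / 45756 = 0.03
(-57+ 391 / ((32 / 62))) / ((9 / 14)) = 78463 / 72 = 1089.76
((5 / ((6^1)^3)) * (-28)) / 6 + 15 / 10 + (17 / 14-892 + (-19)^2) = -1198397 / 2268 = -528.39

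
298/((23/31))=9238/23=401.65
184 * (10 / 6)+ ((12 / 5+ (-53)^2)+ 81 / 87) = 1356764 / 435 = 3119.00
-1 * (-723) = 723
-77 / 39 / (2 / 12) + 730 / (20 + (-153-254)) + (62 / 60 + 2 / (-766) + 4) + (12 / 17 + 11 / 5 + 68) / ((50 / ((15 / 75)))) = -172344240277 / 20473025625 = -8.42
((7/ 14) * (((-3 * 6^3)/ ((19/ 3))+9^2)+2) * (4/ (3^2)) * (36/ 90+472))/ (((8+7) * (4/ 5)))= -433427/ 2565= -168.98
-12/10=-6/5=-1.20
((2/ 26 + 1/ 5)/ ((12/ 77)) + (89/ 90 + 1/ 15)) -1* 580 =-577.17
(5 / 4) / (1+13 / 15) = 75 / 112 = 0.67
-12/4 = -3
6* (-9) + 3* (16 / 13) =-654 / 13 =-50.31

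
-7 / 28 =-1 / 4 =-0.25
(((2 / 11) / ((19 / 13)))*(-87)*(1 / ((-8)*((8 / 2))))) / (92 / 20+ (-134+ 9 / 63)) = -35 / 13376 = -0.00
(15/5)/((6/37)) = 37/2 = 18.50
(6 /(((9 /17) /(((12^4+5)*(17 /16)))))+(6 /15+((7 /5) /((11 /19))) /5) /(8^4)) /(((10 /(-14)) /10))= -5907833259503 /1689600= -3496586.92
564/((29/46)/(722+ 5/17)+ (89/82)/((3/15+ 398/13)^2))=26200868935992372/93645295171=279788.42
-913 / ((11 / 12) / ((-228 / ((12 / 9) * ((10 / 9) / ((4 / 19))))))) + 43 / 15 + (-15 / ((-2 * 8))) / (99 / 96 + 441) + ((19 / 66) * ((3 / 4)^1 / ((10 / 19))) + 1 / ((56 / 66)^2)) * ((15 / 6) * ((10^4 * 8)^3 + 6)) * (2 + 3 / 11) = 62710038857530252088914 / 11980815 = 5234204756315012.97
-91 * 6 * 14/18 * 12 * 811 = -4132856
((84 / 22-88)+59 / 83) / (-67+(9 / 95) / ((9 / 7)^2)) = 65158695 / 52256468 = 1.25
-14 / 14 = -1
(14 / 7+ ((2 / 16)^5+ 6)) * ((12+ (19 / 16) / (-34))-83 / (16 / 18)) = -651.28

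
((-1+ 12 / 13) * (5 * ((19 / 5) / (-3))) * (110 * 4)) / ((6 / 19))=79420 / 117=678.80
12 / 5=2.40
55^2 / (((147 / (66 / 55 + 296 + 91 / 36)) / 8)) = 65280710 / 1323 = 49342.94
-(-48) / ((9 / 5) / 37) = 2960 / 3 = 986.67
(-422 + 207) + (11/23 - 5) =-5049/23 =-219.52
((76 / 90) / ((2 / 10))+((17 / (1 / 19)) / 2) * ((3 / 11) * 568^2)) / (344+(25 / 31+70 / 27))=130832620410 / 3198503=40904.33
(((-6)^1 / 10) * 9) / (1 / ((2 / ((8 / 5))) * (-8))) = 54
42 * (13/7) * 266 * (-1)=-20748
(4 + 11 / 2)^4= 130321 / 16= 8145.06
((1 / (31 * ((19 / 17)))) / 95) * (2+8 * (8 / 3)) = 238 / 33573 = 0.01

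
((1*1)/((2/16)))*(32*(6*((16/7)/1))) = 24576/7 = 3510.86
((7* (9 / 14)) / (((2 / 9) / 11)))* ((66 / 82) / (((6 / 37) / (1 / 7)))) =362637 / 2296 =157.94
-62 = -62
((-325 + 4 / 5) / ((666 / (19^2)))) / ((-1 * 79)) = 585181 / 263070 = 2.22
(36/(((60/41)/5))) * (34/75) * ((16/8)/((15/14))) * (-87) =-1131928/125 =-9055.42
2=2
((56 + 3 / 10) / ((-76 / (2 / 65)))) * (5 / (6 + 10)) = -563 / 79040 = -0.01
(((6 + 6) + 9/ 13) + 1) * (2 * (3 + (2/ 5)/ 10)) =27056/ 325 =83.25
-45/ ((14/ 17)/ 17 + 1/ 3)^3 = -29327146335/ 36264691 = -808.70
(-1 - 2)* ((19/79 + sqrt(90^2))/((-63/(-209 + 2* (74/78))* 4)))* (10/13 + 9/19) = -17677346431/63924588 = -276.53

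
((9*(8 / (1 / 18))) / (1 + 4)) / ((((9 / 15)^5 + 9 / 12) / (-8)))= -8640000 / 3449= -2505.07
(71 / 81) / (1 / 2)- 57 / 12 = -971 / 324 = -3.00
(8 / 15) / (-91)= -8 / 1365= -0.01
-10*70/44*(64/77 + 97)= -188325/121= -1556.40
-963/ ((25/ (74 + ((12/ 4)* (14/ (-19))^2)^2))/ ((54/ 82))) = -1944.44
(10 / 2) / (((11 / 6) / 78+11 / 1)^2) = 1095120 / 26615281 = 0.04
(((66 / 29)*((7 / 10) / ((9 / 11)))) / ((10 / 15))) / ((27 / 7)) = 5929 / 7830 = 0.76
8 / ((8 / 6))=6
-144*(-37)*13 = 69264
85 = 85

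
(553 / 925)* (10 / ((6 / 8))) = 4424 / 555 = 7.97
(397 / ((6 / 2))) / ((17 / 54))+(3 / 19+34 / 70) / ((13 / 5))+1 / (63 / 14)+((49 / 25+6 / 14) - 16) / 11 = 30523855238 / 72747675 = 419.59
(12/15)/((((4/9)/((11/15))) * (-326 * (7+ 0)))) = -33/57050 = -0.00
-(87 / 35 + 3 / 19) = -1758 / 665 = -2.64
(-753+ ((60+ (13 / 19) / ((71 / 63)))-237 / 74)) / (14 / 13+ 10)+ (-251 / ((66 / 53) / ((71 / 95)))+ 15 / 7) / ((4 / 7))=-28345278651 / 87846880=-322.67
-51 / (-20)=51 / 20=2.55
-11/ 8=-1.38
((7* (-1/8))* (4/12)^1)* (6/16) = -7/64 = -0.11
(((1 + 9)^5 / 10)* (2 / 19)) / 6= 10000 / 57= 175.44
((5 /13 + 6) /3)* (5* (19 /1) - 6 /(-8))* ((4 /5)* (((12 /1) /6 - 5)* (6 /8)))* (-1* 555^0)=95367 /260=366.80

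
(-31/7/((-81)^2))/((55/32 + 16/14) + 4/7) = -0.00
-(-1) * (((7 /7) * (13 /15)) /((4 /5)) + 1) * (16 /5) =20 /3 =6.67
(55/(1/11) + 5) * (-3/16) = -915/8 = -114.38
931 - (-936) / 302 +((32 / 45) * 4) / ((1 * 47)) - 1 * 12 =294505583 / 319365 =922.16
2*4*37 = 296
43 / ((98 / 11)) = 473 / 98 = 4.83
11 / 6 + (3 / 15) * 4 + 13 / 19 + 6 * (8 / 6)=6451 / 570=11.32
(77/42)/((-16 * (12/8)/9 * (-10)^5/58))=319/800000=0.00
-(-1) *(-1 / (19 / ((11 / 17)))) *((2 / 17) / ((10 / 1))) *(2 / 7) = -22 / 192185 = -0.00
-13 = -13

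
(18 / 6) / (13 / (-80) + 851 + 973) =240 / 145907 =0.00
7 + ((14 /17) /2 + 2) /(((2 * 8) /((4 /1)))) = 517 /68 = 7.60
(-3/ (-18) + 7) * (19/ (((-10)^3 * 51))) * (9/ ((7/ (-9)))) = 7353/ 238000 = 0.03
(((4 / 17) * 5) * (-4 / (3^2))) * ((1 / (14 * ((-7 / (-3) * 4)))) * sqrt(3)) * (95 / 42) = -475 * sqrt(3) / 52479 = -0.02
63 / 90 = 7 / 10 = 0.70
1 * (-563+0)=-563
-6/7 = -0.86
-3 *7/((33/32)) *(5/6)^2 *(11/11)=-1400/99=-14.14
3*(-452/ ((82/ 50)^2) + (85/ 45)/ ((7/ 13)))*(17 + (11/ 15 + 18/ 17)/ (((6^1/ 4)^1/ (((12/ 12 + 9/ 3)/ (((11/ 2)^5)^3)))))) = -946669355113059119993496937/ 112807693785834550402515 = -8391.89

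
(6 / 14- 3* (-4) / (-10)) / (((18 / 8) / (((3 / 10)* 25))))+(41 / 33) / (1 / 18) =1524 / 77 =19.79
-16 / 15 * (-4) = 64 / 15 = 4.27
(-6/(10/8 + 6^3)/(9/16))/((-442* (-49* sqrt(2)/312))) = -0.00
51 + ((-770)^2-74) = 592877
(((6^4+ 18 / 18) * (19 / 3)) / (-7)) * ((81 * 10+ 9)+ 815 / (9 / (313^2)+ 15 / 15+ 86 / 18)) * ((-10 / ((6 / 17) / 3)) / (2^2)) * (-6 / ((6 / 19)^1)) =-32442184838701845 / 71322566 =-454865642.93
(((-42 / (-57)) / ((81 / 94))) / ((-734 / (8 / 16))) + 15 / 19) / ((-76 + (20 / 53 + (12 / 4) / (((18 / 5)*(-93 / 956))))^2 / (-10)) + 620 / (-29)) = -17440740470548 / 2301106900969129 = -0.01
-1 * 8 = -8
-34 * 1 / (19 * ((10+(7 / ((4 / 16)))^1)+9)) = -34 / 893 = -0.04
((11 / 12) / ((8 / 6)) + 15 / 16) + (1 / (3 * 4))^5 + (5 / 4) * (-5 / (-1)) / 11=6003083 / 2737152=2.19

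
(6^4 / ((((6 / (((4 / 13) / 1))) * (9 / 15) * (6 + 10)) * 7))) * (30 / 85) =540 / 1547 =0.35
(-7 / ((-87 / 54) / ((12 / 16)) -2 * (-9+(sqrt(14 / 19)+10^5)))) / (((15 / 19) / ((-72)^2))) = 79575997965408 / 346220111149795 -41885424 * sqrt(266) / 346220111149795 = 0.23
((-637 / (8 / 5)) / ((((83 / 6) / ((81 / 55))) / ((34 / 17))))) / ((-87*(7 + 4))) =51597 / 582494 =0.09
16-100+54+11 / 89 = -2659 / 89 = -29.88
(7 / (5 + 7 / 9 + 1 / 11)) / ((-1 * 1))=-99 / 83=-1.19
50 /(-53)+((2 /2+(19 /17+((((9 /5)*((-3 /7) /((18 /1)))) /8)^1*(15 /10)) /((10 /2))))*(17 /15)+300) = 301.45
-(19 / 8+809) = -6491 / 8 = -811.38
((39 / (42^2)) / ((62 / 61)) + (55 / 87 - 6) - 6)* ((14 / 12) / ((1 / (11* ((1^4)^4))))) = -131948641 / 906192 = -145.61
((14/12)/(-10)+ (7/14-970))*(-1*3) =58177/20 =2908.85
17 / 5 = 3.40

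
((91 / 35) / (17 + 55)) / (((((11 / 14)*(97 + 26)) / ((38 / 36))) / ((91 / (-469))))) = -22477 / 293709240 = -0.00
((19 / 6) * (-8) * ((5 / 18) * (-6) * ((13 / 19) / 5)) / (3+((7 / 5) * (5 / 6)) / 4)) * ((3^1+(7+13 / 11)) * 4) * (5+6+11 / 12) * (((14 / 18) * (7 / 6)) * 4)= 21729344 / 6399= 3395.74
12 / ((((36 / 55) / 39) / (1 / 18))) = 715 / 18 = 39.72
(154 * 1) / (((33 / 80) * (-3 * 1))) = -1120 / 9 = -124.44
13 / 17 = 0.76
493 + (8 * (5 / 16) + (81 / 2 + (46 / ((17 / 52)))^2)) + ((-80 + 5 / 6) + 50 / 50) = 35123867 / 1734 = 20255.98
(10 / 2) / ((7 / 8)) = 40 / 7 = 5.71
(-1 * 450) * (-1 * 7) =3150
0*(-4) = 0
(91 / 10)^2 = 8281 / 100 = 82.81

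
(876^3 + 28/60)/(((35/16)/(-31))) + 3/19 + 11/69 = -728526638935248/76475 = -9526337220.47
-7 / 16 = -0.44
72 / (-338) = -36 / 169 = -0.21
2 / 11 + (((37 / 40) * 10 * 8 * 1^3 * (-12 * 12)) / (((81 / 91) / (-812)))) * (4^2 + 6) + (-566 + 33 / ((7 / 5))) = 148204513055 / 693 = 213859326.20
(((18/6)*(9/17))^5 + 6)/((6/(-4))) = -15245366/1419857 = -10.74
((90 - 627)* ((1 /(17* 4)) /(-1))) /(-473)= -537 /32164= -0.02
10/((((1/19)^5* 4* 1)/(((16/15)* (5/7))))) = 99043960/21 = 4716379.05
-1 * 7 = -7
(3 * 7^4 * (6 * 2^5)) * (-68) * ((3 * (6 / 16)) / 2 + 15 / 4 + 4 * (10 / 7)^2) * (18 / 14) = -1508464944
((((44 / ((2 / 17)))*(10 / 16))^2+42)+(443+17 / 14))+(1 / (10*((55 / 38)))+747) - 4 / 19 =55872.14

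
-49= -49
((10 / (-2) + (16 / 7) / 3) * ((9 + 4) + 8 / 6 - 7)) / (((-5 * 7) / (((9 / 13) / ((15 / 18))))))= 11748 / 15925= 0.74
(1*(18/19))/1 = 18/19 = 0.95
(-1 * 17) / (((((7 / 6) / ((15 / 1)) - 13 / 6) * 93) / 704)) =61.61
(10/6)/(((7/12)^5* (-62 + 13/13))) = -414720/1025227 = -0.40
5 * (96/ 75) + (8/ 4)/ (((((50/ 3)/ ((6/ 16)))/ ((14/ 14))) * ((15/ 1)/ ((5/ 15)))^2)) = 288001/ 45000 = 6.40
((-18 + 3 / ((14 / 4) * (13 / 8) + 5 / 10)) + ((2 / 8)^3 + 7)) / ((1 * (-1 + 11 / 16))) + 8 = 5491 / 132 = 41.60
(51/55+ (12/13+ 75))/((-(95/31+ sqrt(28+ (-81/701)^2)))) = 1325323730431/104795514681- 3084693719* sqrt(13765789)/523977573405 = -9.20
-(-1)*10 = 10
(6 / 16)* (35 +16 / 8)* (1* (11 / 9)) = 407 / 24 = 16.96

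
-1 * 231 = -231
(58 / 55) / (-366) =-29 / 10065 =-0.00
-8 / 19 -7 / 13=-237 / 247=-0.96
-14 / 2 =-7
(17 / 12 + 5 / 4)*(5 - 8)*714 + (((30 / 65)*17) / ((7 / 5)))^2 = -5680.59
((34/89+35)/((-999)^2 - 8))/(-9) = -3149/799392393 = -0.00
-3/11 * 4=-12/11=-1.09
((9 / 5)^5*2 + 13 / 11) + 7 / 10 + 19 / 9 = 25854029 / 618750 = 41.78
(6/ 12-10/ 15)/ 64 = -1/ 384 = -0.00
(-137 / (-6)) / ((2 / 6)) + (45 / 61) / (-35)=58481 / 854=68.48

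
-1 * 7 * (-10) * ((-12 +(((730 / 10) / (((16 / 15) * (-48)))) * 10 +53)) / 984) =39935 / 20992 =1.90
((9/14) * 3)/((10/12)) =81/35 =2.31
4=4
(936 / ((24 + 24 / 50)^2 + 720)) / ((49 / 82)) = 333125 / 280574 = 1.19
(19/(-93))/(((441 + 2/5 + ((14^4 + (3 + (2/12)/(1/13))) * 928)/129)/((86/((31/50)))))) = -0.00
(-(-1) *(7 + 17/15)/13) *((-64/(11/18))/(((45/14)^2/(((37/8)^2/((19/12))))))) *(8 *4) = -2741.68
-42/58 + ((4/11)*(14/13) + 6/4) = 9683/8294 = 1.17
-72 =-72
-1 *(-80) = 80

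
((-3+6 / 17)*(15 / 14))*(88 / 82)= -3.04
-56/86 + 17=703/43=16.35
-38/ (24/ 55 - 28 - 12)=1045/ 1088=0.96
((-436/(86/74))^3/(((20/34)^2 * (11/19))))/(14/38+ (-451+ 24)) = 54749442053146184/88616514525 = 617824.37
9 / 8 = 1.12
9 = 9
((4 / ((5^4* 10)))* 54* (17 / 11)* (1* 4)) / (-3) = -2448 / 34375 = -0.07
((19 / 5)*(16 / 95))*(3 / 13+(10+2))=2544 / 325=7.83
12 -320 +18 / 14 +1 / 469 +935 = 294667 / 469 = 628.29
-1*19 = -19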